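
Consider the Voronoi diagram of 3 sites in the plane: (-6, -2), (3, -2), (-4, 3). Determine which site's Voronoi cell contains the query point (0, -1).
Nearest site = (3, -2)

The Voronoi cell of site s contains exactly those query points closer to s than to any other site. Compute squared distances from q = (0, -1) to each site:
  (3 − 0)² + (-2 − -1)² = 10
  (-4 − 0)² + (3 − -1)² = 32
  (-6 − 0)² + (-2 − -1)² = 37
Minimum is attained by (3, -2), so q lies in its Voronoi cell.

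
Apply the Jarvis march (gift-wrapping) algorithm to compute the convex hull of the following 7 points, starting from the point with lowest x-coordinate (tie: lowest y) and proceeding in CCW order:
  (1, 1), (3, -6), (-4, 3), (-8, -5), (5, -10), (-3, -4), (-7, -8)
Hull (CCW) = [(-8, -5), (-7, -8), (5, -10), (1, 1), (-4, 3)]

Jarvis march: at each step, from the current hull vertex p, select the next vertex q as the point such that every other point lies strictly to the left of (or on) the directed line p → q. (Equivalently: for every other point r, the cross product (q − p) × (r − p) ≥ 0.)
Starting point (lowest x, tie lowest y): (-8, -5). Wrap until returning to start. Resulting hull: (-8, -5), (-7, -8), (5, -10), (1, 1), (-4, 3).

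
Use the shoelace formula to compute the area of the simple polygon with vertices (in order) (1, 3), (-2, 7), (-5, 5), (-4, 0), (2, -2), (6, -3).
Area = 93/2

Shoelace formula: Area = (1/2) |Σ_i (x_i · y_{i+1} − x_{i+1} · y_i)| (indices mod n). Compute each cross term:
  (1)(7) − (-2)(3) = 13
  (-2)(5) − (-5)(7) = 25
  (-5)(0) − (-4)(5) = 20
  (-4)(-2) − (2)(0) = 8
  (2)(-3) − (6)(-2) = 6
  (6)(3) − (1)(-3) = 21
Sum = 93, so (signed) Area = 93/2 = 93/2, |Area| = 93/2.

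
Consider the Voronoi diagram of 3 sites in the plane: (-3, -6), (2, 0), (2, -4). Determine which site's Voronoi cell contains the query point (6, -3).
Nearest site = (2, -4)

The Voronoi cell of site s contains exactly those query points closer to s than to any other site. Compute squared distances from q = (6, -3) to each site:
  (2 − 6)² + (-4 − -3)² = 17
  (2 − 6)² + (0 − -3)² = 25
  (-3 − 6)² + (-6 − -3)² = 90
Minimum is attained by (2, -4), so q lies in its Voronoi cell.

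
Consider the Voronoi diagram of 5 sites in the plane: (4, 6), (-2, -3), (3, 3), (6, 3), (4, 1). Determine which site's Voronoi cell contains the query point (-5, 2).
Nearest site = (-2, -3)

The Voronoi cell of site s contains exactly those query points closer to s than to any other site. Compute squared distances from q = (-5, 2) to each site:
  (-2 − -5)² + (-3 − 2)² = 34
  (3 − -5)² + (3 − 2)² = 65
  (4 − -5)² + (1 − 2)² = 82
  (4 − -5)² + (6 − 2)² = 97
  (6 − -5)² + (3 − 2)² = 122
Minimum is attained by (-2, -3), so q lies in its Voronoi cell.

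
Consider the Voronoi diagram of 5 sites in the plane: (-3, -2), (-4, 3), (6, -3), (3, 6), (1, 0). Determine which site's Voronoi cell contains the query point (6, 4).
Nearest site = (3, 6)

The Voronoi cell of site s contains exactly those query points closer to s than to any other site. Compute squared distances from q = (6, 4) to each site:
  (3 − 6)² + (6 − 4)² = 13
  (1 − 6)² + (0 − 4)² = 41
  (6 − 6)² + (-3 − 4)² = 49
  (-4 − 6)² + (3 − 4)² = 101
  (-3 − 6)² + (-2 − 4)² = 117
Minimum is attained by (3, 6), so q lies in its Voronoi cell.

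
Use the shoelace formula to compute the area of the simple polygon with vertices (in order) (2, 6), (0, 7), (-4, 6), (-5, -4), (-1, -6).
Area = 60

Shoelace formula: Area = (1/2) |Σ_i (x_i · y_{i+1} − x_{i+1} · y_i)| (indices mod n). Compute each cross term:
  (2)(7) − (0)(6) = 14
  (0)(6) − (-4)(7) = 28
  (-4)(-4) − (-5)(6) = 46
  (-5)(-6) − (-1)(-4) = 26
  (-1)(6) − (2)(-6) = 6
Sum = 120, so (signed) Area = 120/2 = 60, |Area| = 60.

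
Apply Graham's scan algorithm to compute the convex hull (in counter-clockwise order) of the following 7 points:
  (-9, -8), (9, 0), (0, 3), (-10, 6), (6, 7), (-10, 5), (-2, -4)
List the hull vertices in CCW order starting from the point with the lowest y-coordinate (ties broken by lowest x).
Hull (CCW) = [(-9, -8), (9, 0), (6, 7), (-10, 6), (-10, 5)]

Graham scan procedure:
  1. Find the pivot p₀ = point with lowest y (tie → lowest x): (-9, -8).
  2. Sort the remaining points by polar angle around p₀.
  3. Walk through sorted points, maintaining a stack; pop the top while the last three entries make a non-left turn (cross product ≤ 0).
  4. Final stack is the convex hull in CCW order: (-9, -8), (9, 0), (6, 7), (-10, 6), (-10, 5).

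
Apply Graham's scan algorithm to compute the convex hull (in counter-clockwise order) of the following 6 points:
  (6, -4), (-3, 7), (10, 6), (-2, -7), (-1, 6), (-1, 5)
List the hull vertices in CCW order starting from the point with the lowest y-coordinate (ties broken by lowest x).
Hull (CCW) = [(-2, -7), (6, -4), (10, 6), (-3, 7)]

Graham scan procedure:
  1. Find the pivot p₀ = point with lowest y (tie → lowest x): (-2, -7).
  2. Sort the remaining points by polar angle around p₀.
  3. Walk through sorted points, maintaining a stack; pop the top while the last three entries make a non-left turn (cross product ≤ 0).
  4. Final stack is the convex hull in CCW order: (-2, -7), (6, -4), (10, 6), (-3, 7).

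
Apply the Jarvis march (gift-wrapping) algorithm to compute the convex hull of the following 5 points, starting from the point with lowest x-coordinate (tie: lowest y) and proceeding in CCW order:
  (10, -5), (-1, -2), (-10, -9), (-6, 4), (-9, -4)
Hull (CCW) = [(-10, -9), (10, -5), (-6, 4), (-9, -4)]

Jarvis march: at each step, from the current hull vertex p, select the next vertex q as the point such that every other point lies strictly to the left of (or on) the directed line p → q. (Equivalently: for every other point r, the cross product (q − p) × (r − p) ≥ 0.)
Starting point (lowest x, tie lowest y): (-10, -9). Wrap until returning to start. Resulting hull: (-10, -9), (10, -5), (-6, 4), (-9, -4).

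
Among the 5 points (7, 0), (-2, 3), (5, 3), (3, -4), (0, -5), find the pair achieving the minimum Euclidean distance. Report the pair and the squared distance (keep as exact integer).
Pair = ((3, -4), (0, -5)); squared distance = 10

Compute all C(5, 2) = 10 pairwise squared distances (x_i − x_j)² + (y_i − y_j)². The minimum is 10, attained by the pair ((3, -4), (0, -5)).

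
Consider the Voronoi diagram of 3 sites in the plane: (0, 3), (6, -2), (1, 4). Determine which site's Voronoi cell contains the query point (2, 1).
Nearest site = (0, 3)

The Voronoi cell of site s contains exactly those query points closer to s than to any other site. Compute squared distances from q = (2, 1) to each site:
  (0 − 2)² + (3 − 1)² = 8
  (1 − 2)² + (4 − 1)² = 10
  (6 − 2)² + (-2 − 1)² = 25
Minimum is attained by (0, 3), so q lies in its Voronoi cell.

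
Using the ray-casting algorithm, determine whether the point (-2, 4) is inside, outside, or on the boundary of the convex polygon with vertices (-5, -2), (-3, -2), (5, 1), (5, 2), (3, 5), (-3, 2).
The point (-2, 4) lies strictly outside the polygon

Cast a horizontal ray to the right from the query point and count how many polygon edges it crosses (each edge strictly once or zero times, handled with the usual half-open convention). 
Parity of crossings → even ⇒ outside.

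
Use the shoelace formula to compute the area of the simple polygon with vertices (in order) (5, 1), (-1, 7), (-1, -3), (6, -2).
Area = 41

Shoelace formula: Area = (1/2) |Σ_i (x_i · y_{i+1} − x_{i+1} · y_i)| (indices mod n). Compute each cross term:
  (5)(7) − (-1)(1) = 36
  (-1)(-3) − (-1)(7) = 10
  (-1)(-2) − (6)(-3) = 20
  (6)(1) − (5)(-2) = 16
Sum = 82, so (signed) Area = 82/2 = 41, |Area| = 41.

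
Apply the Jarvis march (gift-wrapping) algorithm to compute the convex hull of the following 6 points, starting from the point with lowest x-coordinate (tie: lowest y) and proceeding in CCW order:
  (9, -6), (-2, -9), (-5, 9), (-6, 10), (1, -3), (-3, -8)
Hull (CCW) = [(-6, 10), (-3, -8), (-2, -9), (9, -6), (-5, 9)]

Jarvis march: at each step, from the current hull vertex p, select the next vertex q as the point such that every other point lies strictly to the left of (or on) the directed line p → q. (Equivalently: for every other point r, the cross product (q − p) × (r − p) ≥ 0.)
Starting point (lowest x, tie lowest y): (-6, 10). Wrap until returning to start. Resulting hull: (-6, 10), (-3, -8), (-2, -9), (9, -6), (-5, 9).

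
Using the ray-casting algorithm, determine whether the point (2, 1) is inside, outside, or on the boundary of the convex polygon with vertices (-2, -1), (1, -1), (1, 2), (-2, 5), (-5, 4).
The point (2, 1) lies strictly outside the polygon

Cast a horizontal ray to the right from the query point and count how many polygon edges it crosses (each edge strictly once or zero times, handled with the usual half-open convention). 
Parity of crossings → even ⇒ outside.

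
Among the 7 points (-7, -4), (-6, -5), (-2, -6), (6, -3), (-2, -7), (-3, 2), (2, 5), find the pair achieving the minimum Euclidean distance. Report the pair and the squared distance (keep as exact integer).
Pair = ((-2, -6), (-2, -7)); squared distance = 1

Compute all C(7, 2) = 21 pairwise squared distances (x_i − x_j)² + (y_i − y_j)². The minimum is 1, attained by the pair ((-2, -6), (-2, -7)).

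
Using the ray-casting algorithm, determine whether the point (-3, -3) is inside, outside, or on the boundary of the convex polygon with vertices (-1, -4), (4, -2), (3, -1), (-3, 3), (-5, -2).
The point (-3, -3) lies on the polygon boundary

Boundary check: the query satisfies the collinearity and bounding-box conditions for some polygon edge, so it lies exactly on the boundary.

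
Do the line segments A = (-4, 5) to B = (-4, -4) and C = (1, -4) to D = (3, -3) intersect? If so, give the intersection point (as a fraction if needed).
No (intersection of containing lines falls outside at least one segment)

Parametrize and solve: t = 23/18, s = -5/2. At least one of these is outside [0, 1], so the segments do not intersect.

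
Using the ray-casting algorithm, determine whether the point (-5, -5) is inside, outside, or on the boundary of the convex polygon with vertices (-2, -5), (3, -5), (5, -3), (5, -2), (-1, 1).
The point (-5, -5) lies strictly outside the polygon

Cast a horizontal ray to the right from the query point and count how many polygon edges it crosses (each edge strictly once or zero times, handled with the usual half-open convention). 
Parity of crossings → even ⇒ outside.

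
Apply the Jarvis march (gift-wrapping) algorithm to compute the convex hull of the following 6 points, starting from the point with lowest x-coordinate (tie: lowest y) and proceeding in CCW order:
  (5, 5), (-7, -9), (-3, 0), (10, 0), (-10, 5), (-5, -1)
Hull (CCW) = [(-10, 5), (-7, -9), (10, 0), (5, 5)]

Jarvis march: at each step, from the current hull vertex p, select the next vertex q as the point such that every other point lies strictly to the left of (or on) the directed line p → q. (Equivalently: for every other point r, the cross product (q − p) × (r − p) ≥ 0.)
Starting point (lowest x, tie lowest y): (-10, 5). Wrap until returning to start. Resulting hull: (-10, 5), (-7, -9), (10, 0), (5, 5).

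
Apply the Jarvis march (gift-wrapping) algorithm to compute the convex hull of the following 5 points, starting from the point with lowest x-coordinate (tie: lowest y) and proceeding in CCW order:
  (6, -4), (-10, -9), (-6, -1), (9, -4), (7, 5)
Hull (CCW) = [(-10, -9), (9, -4), (7, 5), (-6, -1)]

Jarvis march: at each step, from the current hull vertex p, select the next vertex q as the point such that every other point lies strictly to the left of (or on) the directed line p → q. (Equivalently: for every other point r, the cross product (q − p) × (r − p) ≥ 0.)
Starting point (lowest x, tie lowest y): (-10, -9). Wrap until returning to start. Resulting hull: (-10, -9), (9, -4), (7, 5), (-6, -1).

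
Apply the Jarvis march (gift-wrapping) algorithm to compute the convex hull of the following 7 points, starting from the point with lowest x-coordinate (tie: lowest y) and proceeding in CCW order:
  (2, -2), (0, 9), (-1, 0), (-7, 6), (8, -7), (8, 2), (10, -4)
Hull (CCW) = [(-7, 6), (-1, 0), (8, -7), (10, -4), (8, 2), (0, 9)]

Jarvis march: at each step, from the current hull vertex p, select the next vertex q as the point such that every other point lies strictly to the left of (or on) the directed line p → q. (Equivalently: for every other point r, the cross product (q − p) × (r − p) ≥ 0.)
Starting point (lowest x, tie lowest y): (-7, 6). Wrap until returning to start. Resulting hull: (-7, 6), (-1, 0), (8, -7), (10, -4), (8, 2), (0, 9).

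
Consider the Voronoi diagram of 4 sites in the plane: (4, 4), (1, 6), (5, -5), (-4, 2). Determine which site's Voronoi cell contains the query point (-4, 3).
Nearest site = (-4, 2)

The Voronoi cell of site s contains exactly those query points closer to s than to any other site. Compute squared distances from q = (-4, 3) to each site:
  (-4 − -4)² + (2 − 3)² = 1
  (1 − -4)² + (6 − 3)² = 34
  (4 − -4)² + (4 − 3)² = 65
  (5 − -4)² + (-5 − 3)² = 145
Minimum is attained by (-4, 2), so q lies in its Voronoi cell.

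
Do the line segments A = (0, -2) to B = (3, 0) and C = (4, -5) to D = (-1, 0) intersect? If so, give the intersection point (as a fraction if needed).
Yes; intersection at (3/5, -8/5) (t = 1/5 on AB, s = 17/25 on CD)

Parametrize AB as A + t(B − A) = (0 + 3 t, -2 + 2 t) and CD as C + s(D − C) = (4 + -5 s, -5 + 5 s). Solve the linear system for (t, s). Determinant = -25 ≠ 0, so a unique intersection of the containing lines exists. Solution: t = 1/5, s = 17/25 — both in [0, 1], so the segments cross. Intersection point: (3/5, -8/5).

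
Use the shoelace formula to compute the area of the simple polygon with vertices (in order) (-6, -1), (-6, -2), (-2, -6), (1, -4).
Area = 27/2

Shoelace formula: Area = (1/2) |Σ_i (x_i · y_{i+1} − x_{i+1} · y_i)| (indices mod n). Compute each cross term:
  (-6)(-2) − (-6)(-1) = 6
  (-6)(-6) − (-2)(-2) = 32
  (-2)(-4) − (1)(-6) = 14
  (1)(-1) − (-6)(-4) = -25
Sum = 27, so (signed) Area = 27/2 = 27/2, |Area| = 27/2.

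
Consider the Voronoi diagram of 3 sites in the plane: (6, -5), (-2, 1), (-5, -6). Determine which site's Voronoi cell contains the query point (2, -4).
Nearest site = (6, -5)

The Voronoi cell of site s contains exactly those query points closer to s than to any other site. Compute squared distances from q = (2, -4) to each site:
  (6 − 2)² + (-5 − -4)² = 17
  (-2 − 2)² + (1 − -4)² = 41
  (-5 − 2)² + (-6 − -4)² = 53
Minimum is attained by (6, -5), so q lies in its Voronoi cell.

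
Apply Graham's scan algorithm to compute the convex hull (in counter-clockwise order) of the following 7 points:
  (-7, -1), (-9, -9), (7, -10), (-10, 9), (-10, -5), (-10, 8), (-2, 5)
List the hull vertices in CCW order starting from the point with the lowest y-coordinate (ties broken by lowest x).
Hull (CCW) = [(7, -10), (-2, 5), (-10, 9), (-10, -5), (-9, -9)]

Graham scan procedure:
  1. Find the pivot p₀ = point with lowest y (tie → lowest x): (7, -10).
  2. Sort the remaining points by polar angle around p₀.
  3. Walk through sorted points, maintaining a stack; pop the top while the last three entries make a non-left turn (cross product ≤ 0).
  4. Final stack is the convex hull in CCW order: (7, -10), (-2, 5), (-10, 9), (-10, -5), (-9, -9).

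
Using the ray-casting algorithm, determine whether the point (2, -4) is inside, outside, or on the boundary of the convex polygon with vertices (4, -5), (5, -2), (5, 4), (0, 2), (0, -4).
The point (2, -4) lies strictly inside the polygon

Cast a horizontal ray to the right from the query point and count how many polygon edges it crosses (each edge strictly once or zero times, handled with the usual half-open convention). 
Parity of crossings → odd ⇒ inside.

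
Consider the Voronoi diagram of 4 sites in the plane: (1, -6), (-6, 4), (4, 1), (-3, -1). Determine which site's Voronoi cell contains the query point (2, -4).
Nearest site = (1, -6)

The Voronoi cell of site s contains exactly those query points closer to s than to any other site. Compute squared distances from q = (2, -4) to each site:
  (1 − 2)² + (-6 − -4)² = 5
  (4 − 2)² + (1 − -4)² = 29
  (-3 − 2)² + (-1 − -4)² = 34
  (-6 − 2)² + (4 − -4)² = 128
Minimum is attained by (1, -6), so q lies in its Voronoi cell.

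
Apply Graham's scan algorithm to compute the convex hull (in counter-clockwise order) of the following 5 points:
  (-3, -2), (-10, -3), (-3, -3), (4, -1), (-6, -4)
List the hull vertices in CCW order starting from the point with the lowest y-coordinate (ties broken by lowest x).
Hull (CCW) = [(-6, -4), (4, -1), (-10, -3)]

Graham scan procedure:
  1. Find the pivot p₀ = point with lowest y (tie → lowest x): (-6, -4).
  2. Sort the remaining points by polar angle around p₀.
  3. Walk through sorted points, maintaining a stack; pop the top while the last three entries make a non-left turn (cross product ≤ 0).
  4. Final stack is the convex hull in CCW order: (-6, -4), (4, -1), (-10, -3).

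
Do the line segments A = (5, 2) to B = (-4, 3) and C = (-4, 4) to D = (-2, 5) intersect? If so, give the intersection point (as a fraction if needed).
No (intersection of containing lines falls outside at least one segment)

Parametrize and solve: t = 13/11, s = -9/11. At least one of these is outside [0, 1], so the segments do not intersect.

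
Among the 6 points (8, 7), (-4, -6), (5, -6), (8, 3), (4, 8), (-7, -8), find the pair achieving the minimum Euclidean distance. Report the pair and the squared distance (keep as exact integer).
Pair = ((-4, -6), (-7, -8)); squared distance = 13

Compute all C(6, 2) = 15 pairwise squared distances (x_i − x_j)² + (y_i − y_j)². The minimum is 13, attained by the pair ((-4, -6), (-7, -8)).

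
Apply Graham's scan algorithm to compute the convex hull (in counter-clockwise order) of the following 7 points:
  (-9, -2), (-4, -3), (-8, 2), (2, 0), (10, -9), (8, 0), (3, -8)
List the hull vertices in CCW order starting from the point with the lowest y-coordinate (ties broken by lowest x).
Hull (CCW) = [(10, -9), (8, 0), (-8, 2), (-9, -2), (3, -8)]

Graham scan procedure:
  1. Find the pivot p₀ = point with lowest y (tie → lowest x): (10, -9).
  2. Sort the remaining points by polar angle around p₀.
  3. Walk through sorted points, maintaining a stack; pop the top while the last three entries make a non-left turn (cross product ≤ 0).
  4. Final stack is the convex hull in CCW order: (10, -9), (8, 0), (-8, 2), (-9, -2), (3, -8).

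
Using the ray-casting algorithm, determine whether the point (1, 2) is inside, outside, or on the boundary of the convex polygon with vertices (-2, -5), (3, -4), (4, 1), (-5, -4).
The point (1, 2) lies strictly outside the polygon

Cast a horizontal ray to the right from the query point and count how many polygon edges it crosses (each edge strictly once or zero times, handled with the usual half-open convention). 
Parity of crossings → even ⇒ outside.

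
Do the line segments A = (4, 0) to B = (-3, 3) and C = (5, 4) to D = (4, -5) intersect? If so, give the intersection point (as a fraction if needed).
No (intersection of containing lines falls outside at least one segment)

Parametrize and solve: t = -5/66, s = 31/66. At least one of these is outside [0, 1], so the segments do not intersect.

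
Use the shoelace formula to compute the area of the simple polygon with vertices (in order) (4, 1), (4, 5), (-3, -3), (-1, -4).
Area = 43/2

Shoelace formula: Area = (1/2) |Σ_i (x_i · y_{i+1} − x_{i+1} · y_i)| (indices mod n). Compute each cross term:
  (4)(5) − (4)(1) = 16
  (4)(-3) − (-3)(5) = 3
  (-3)(-4) − (-1)(-3) = 9
  (-1)(1) − (4)(-4) = 15
Sum = 43, so (signed) Area = 43/2 = 43/2, |Area| = 43/2.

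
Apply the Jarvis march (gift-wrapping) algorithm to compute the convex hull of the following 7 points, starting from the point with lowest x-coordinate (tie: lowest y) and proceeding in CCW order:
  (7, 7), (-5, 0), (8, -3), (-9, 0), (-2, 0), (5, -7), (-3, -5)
Hull (CCW) = [(-9, 0), (-3, -5), (5, -7), (8, -3), (7, 7)]

Jarvis march: at each step, from the current hull vertex p, select the next vertex q as the point such that every other point lies strictly to the left of (or on) the directed line p → q. (Equivalently: for every other point r, the cross product (q − p) × (r − p) ≥ 0.)
Starting point (lowest x, tie lowest y): (-9, 0). Wrap until returning to start. Resulting hull: (-9, 0), (-3, -5), (5, -7), (8, -3), (7, 7).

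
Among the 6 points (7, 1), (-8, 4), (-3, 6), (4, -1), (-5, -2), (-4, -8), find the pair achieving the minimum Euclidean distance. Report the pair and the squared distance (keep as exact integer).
Pair = ((7, 1), (4, -1)); squared distance = 13

Compute all C(6, 2) = 15 pairwise squared distances (x_i − x_j)² + (y_i − y_j)². The minimum is 13, attained by the pair ((7, 1), (4, -1)).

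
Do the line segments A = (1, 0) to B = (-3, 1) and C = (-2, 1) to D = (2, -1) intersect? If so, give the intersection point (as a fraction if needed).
Yes; intersection at (-1, 1/2) (t = 1/2 on AB, s = 1/4 on CD)

Parametrize AB as A + t(B − A) = (1 + -4 t, 0 + 1 t) and CD as C + s(D − C) = (-2 + 4 s, 1 + -2 s). Solve the linear system for (t, s). Determinant = -4 ≠ 0, so a unique intersection of the containing lines exists. Solution: t = 1/2, s = 1/4 — both in [0, 1], so the segments cross. Intersection point: (-1, 1/2).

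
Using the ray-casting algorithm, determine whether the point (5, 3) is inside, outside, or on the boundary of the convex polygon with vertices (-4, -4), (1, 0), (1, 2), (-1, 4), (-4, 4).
The point (5, 3) lies strictly outside the polygon

Cast a horizontal ray to the right from the query point and count how many polygon edges it crosses (each edge strictly once or zero times, handled with the usual half-open convention). 
Parity of crossings → even ⇒ outside.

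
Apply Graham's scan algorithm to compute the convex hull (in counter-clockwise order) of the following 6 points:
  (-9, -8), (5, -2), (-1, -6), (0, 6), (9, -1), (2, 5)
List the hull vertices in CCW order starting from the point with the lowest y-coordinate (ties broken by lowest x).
Hull (CCW) = [(-9, -8), (-1, -6), (9, -1), (2, 5), (0, 6)]

Graham scan procedure:
  1. Find the pivot p₀ = point with lowest y (tie → lowest x): (-9, -8).
  2. Sort the remaining points by polar angle around p₀.
  3. Walk through sorted points, maintaining a stack; pop the top while the last three entries make a non-left turn (cross product ≤ 0).
  4. Final stack is the convex hull in CCW order: (-9, -8), (-1, -6), (9, -1), (2, 5), (0, 6).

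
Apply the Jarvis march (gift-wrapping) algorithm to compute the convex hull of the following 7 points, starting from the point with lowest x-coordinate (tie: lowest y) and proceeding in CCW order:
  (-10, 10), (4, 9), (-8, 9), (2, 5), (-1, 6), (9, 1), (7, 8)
Hull (CCW) = [(-10, 10), (-8, 9), (9, 1), (7, 8), (4, 9)]

Jarvis march: at each step, from the current hull vertex p, select the next vertex q as the point such that every other point lies strictly to the left of (or on) the directed line p → q. (Equivalently: for every other point r, the cross product (q − p) × (r − p) ≥ 0.)
Starting point (lowest x, tie lowest y): (-10, 10). Wrap until returning to start. Resulting hull: (-10, 10), (-8, 9), (9, 1), (7, 8), (4, 9).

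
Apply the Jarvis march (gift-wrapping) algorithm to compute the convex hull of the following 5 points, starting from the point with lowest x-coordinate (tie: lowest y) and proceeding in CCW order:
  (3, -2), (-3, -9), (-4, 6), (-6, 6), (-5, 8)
Hull (CCW) = [(-6, 6), (-3, -9), (3, -2), (-5, 8)]

Jarvis march: at each step, from the current hull vertex p, select the next vertex q as the point such that every other point lies strictly to the left of (or on) the directed line p → q. (Equivalently: for every other point r, the cross product (q − p) × (r − p) ≥ 0.)
Starting point (lowest x, tie lowest y): (-6, 6). Wrap until returning to start. Resulting hull: (-6, 6), (-3, -9), (3, -2), (-5, 8).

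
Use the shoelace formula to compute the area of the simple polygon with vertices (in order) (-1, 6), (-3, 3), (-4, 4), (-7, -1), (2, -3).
Area = 79/2

Shoelace formula: Area = (1/2) |Σ_i (x_i · y_{i+1} − x_{i+1} · y_i)| (indices mod n). Compute each cross term:
  (-1)(3) − (-3)(6) = 15
  (-3)(4) − (-4)(3) = 0
  (-4)(-1) − (-7)(4) = 32
  (-7)(-3) − (2)(-1) = 23
  (2)(6) − (-1)(-3) = 9
Sum = 79, so (signed) Area = 79/2 = 79/2, |Area| = 79/2.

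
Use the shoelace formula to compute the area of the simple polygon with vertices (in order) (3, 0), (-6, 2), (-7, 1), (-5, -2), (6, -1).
Area = 53/2

Shoelace formula: Area = (1/2) |Σ_i (x_i · y_{i+1} − x_{i+1} · y_i)| (indices mod n). Compute each cross term:
  (3)(2) − (-6)(0) = 6
  (-6)(1) − (-7)(2) = 8
  (-7)(-2) − (-5)(1) = 19
  (-5)(-1) − (6)(-2) = 17
  (6)(0) − (3)(-1) = 3
Sum = 53, so (signed) Area = 53/2 = 53/2, |Area| = 53/2.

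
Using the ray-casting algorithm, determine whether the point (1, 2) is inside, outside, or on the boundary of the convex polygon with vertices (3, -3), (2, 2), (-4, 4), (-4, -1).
The point (1, 2) lies strictly inside the polygon

Cast a horizontal ray to the right from the query point and count how many polygon edges it crosses (each edge strictly once or zero times, handled with the usual half-open convention). 
Parity of crossings → odd ⇒ inside.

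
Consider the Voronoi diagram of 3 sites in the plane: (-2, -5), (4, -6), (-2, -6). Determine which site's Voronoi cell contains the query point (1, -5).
Nearest site = (-2, -5)

The Voronoi cell of site s contains exactly those query points closer to s than to any other site. Compute squared distances from q = (1, -5) to each site:
  (-2 − 1)² + (-5 − -5)² = 9
  (-2 − 1)² + (-6 − -5)² = 10
  (4 − 1)² + (-6 − -5)² = 10
Minimum is attained by (-2, -5), so q lies in its Voronoi cell.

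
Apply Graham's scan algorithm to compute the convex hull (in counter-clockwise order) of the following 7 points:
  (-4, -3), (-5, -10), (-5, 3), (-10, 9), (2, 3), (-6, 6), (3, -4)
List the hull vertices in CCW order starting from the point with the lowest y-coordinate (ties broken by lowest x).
Hull (CCW) = [(-5, -10), (3, -4), (2, 3), (-10, 9)]

Graham scan procedure:
  1. Find the pivot p₀ = point with lowest y (tie → lowest x): (-5, -10).
  2. Sort the remaining points by polar angle around p₀.
  3. Walk through sorted points, maintaining a stack; pop the top while the last three entries make a non-left turn (cross product ≤ 0).
  4. Final stack is the convex hull in CCW order: (-5, -10), (3, -4), (2, 3), (-10, 9).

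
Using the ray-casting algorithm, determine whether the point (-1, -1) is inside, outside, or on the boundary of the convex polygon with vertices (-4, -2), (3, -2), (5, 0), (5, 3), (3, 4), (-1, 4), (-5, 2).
The point (-1, -1) lies strictly inside the polygon

Cast a horizontal ray to the right from the query point and count how many polygon edges it crosses (each edge strictly once or zero times, handled with the usual half-open convention). 
Parity of crossings → odd ⇒ inside.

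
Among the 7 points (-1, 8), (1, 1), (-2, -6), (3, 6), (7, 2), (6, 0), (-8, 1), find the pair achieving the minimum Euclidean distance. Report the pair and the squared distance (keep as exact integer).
Pair = ((7, 2), (6, 0)); squared distance = 5

Compute all C(7, 2) = 21 pairwise squared distances (x_i − x_j)² + (y_i − y_j)². The minimum is 5, attained by the pair ((7, 2), (6, 0)).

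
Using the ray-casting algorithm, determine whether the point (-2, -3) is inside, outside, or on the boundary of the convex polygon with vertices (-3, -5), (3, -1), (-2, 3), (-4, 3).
The point (-2, -3) lies strictly inside the polygon

Cast a horizontal ray to the right from the query point and count how many polygon edges it crosses (each edge strictly once or zero times, handled with the usual half-open convention). 
Parity of crossings → odd ⇒ inside.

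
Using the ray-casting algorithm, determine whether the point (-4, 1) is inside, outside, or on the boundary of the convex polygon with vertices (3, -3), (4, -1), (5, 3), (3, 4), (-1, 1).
The point (-4, 1) lies strictly outside the polygon

Cast a horizontal ray to the right from the query point and count how many polygon edges it crosses (each edge strictly once or zero times, handled with the usual half-open convention). 
Parity of crossings → even ⇒ outside.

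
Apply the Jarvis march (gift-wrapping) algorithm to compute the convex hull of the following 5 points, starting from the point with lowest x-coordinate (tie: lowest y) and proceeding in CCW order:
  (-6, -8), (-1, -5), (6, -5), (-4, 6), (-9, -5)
Hull (CCW) = [(-9, -5), (-6, -8), (6, -5), (-4, 6)]

Jarvis march: at each step, from the current hull vertex p, select the next vertex q as the point such that every other point lies strictly to the left of (or on) the directed line p → q. (Equivalently: for every other point r, the cross product (q − p) × (r − p) ≥ 0.)
Starting point (lowest x, tie lowest y): (-9, -5). Wrap until returning to start. Resulting hull: (-9, -5), (-6, -8), (6, -5), (-4, 6).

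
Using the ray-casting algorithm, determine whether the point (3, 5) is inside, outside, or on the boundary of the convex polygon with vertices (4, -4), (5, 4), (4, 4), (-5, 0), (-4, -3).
The point (3, 5) lies strictly outside the polygon

Cast a horizontal ray to the right from the query point and count how many polygon edges it crosses (each edge strictly once or zero times, handled with the usual half-open convention). 
Parity of crossings → even ⇒ outside.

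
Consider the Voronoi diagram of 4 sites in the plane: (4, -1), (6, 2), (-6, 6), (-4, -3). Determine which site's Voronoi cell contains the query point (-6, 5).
Nearest site = (-6, 6)

The Voronoi cell of site s contains exactly those query points closer to s than to any other site. Compute squared distances from q = (-6, 5) to each site:
  (-6 − -6)² + (6 − 5)² = 1
  (-4 − -6)² + (-3 − 5)² = 68
  (4 − -6)² + (-1 − 5)² = 136
  (6 − -6)² + (2 − 5)² = 153
Minimum is attained by (-6, 6), so q lies in its Voronoi cell.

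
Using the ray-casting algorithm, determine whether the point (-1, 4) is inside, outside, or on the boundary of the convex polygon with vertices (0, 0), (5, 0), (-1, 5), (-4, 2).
The point (-1, 4) lies strictly inside the polygon

Cast a horizontal ray to the right from the query point and count how many polygon edges it crosses (each edge strictly once or zero times, handled with the usual half-open convention). 
Parity of crossings → odd ⇒ inside.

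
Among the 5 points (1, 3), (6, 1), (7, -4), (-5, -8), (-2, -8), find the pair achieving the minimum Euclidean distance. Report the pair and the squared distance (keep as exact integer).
Pair = ((-5, -8), (-2, -8)); squared distance = 9

Compute all C(5, 2) = 10 pairwise squared distances (x_i − x_j)² + (y_i − y_j)². The minimum is 9, attained by the pair ((-5, -8), (-2, -8)).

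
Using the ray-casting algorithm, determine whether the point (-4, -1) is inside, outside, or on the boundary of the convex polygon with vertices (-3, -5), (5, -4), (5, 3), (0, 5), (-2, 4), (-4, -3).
The point (-4, -1) lies strictly outside the polygon

Cast a horizontal ray to the right from the query point and count how many polygon edges it crosses (each edge strictly once or zero times, handled with the usual half-open convention). 
Parity of crossings → even ⇒ outside.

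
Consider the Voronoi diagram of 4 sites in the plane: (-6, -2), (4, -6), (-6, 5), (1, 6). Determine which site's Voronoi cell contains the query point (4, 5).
Nearest site = (1, 6)

The Voronoi cell of site s contains exactly those query points closer to s than to any other site. Compute squared distances from q = (4, 5) to each site:
  (1 − 4)² + (6 − 5)² = 10
  (-6 − 4)² + (5 − 5)² = 100
  (4 − 4)² + (-6 − 5)² = 121
  (-6 − 4)² + (-2 − 5)² = 149
Minimum is attained by (1, 6), so q lies in its Voronoi cell.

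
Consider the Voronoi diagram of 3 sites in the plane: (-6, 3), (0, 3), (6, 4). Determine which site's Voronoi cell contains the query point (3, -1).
Nearest site = (0, 3)

The Voronoi cell of site s contains exactly those query points closer to s than to any other site. Compute squared distances from q = (3, -1) to each site:
  (0 − 3)² + (3 − -1)² = 25
  (6 − 3)² + (4 − -1)² = 34
  (-6 − 3)² + (3 − -1)² = 97
Minimum is attained by (0, 3), so q lies in its Voronoi cell.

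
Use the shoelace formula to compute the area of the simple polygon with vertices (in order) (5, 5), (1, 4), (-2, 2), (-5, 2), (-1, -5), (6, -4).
Area = 71

Shoelace formula: Area = (1/2) |Σ_i (x_i · y_{i+1} − x_{i+1} · y_i)| (indices mod n). Compute each cross term:
  (5)(4) − (1)(5) = 15
  (1)(2) − (-2)(4) = 10
  (-2)(2) − (-5)(2) = 6
  (-5)(-5) − (-1)(2) = 27
  (-1)(-4) − (6)(-5) = 34
  (6)(5) − (5)(-4) = 50
Sum = 142, so (signed) Area = 142/2 = 71, |Area| = 71.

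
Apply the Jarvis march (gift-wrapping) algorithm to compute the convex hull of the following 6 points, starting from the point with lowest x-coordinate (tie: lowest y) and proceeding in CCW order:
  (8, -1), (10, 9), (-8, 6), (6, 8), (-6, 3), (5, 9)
Hull (CCW) = [(-8, 6), (-6, 3), (8, -1), (10, 9), (5, 9)]

Jarvis march: at each step, from the current hull vertex p, select the next vertex q as the point such that every other point lies strictly to the left of (or on) the directed line p → q. (Equivalently: for every other point r, the cross product (q − p) × (r − p) ≥ 0.)
Starting point (lowest x, tie lowest y): (-8, 6). Wrap until returning to start. Resulting hull: (-8, 6), (-6, 3), (8, -1), (10, 9), (5, 9).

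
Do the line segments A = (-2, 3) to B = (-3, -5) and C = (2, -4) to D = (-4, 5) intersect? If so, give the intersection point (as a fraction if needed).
Yes; intersection at (-40/19, 41/19) (t = 2/19 on AB, s = 13/19 on CD)

Parametrize AB as A + t(B − A) = (-2 + -1 t, 3 + -8 t) and CD as C + s(D − C) = (2 + -6 s, -4 + 9 s). Solve the linear system for (t, s). Determinant = 57 ≠ 0, so a unique intersection of the containing lines exists. Solution: t = 2/19, s = 13/19 — both in [0, 1], so the segments cross. Intersection point: (-40/19, 41/19).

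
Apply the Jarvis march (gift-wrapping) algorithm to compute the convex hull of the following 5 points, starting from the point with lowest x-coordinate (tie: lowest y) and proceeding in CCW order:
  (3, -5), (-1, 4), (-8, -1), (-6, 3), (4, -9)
Hull (CCW) = [(-8, -1), (4, -9), (3, -5), (-1, 4), (-6, 3)]

Jarvis march: at each step, from the current hull vertex p, select the next vertex q as the point such that every other point lies strictly to the left of (or on) the directed line p → q. (Equivalently: for every other point r, the cross product (q − p) × (r − p) ≥ 0.)
Starting point (lowest x, tie lowest y): (-8, -1). Wrap until returning to start. Resulting hull: (-8, -1), (4, -9), (3, -5), (-1, 4), (-6, 3).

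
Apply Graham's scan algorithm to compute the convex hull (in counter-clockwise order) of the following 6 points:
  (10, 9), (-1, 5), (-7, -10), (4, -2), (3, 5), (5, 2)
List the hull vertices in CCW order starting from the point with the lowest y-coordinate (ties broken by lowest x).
Hull (CCW) = [(-7, -10), (4, -2), (10, 9), (-1, 5)]

Graham scan procedure:
  1. Find the pivot p₀ = point with lowest y (tie → lowest x): (-7, -10).
  2. Sort the remaining points by polar angle around p₀.
  3. Walk through sorted points, maintaining a stack; pop the top while the last three entries make a non-left turn (cross product ≤ 0).
  4. Final stack is the convex hull in CCW order: (-7, -10), (4, -2), (10, 9), (-1, 5).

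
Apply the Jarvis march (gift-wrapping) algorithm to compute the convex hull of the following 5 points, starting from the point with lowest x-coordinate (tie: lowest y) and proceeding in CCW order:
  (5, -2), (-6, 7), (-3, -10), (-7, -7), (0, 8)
Hull (CCW) = [(-7, -7), (-3, -10), (5, -2), (0, 8), (-6, 7)]

Jarvis march: at each step, from the current hull vertex p, select the next vertex q as the point such that every other point lies strictly to the left of (or on) the directed line p → q. (Equivalently: for every other point r, the cross product (q − p) × (r − p) ≥ 0.)
Starting point (lowest x, tie lowest y): (-7, -7). Wrap until returning to start. Resulting hull: (-7, -7), (-3, -10), (5, -2), (0, 8), (-6, 7).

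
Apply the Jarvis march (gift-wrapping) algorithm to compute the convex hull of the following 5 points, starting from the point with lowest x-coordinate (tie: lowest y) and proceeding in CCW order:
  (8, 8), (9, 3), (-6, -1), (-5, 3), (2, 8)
Hull (CCW) = [(-6, -1), (9, 3), (8, 8), (2, 8), (-5, 3)]

Jarvis march: at each step, from the current hull vertex p, select the next vertex q as the point such that every other point lies strictly to the left of (or on) the directed line p → q. (Equivalently: for every other point r, the cross product (q − p) × (r − p) ≥ 0.)
Starting point (lowest x, tie lowest y): (-6, -1). Wrap until returning to start. Resulting hull: (-6, -1), (9, 3), (8, 8), (2, 8), (-5, 3).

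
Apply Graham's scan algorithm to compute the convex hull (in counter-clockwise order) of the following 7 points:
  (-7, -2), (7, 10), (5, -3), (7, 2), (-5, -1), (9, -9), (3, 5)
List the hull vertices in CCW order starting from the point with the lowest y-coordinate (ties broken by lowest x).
Hull (CCW) = [(9, -9), (7, 10), (-7, -2)]

Graham scan procedure:
  1. Find the pivot p₀ = point with lowest y (tie → lowest x): (9, -9).
  2. Sort the remaining points by polar angle around p₀.
  3. Walk through sorted points, maintaining a stack; pop the top while the last three entries make a non-left turn (cross product ≤ 0).
  4. Final stack is the convex hull in CCW order: (9, -9), (7, 10), (-7, -2).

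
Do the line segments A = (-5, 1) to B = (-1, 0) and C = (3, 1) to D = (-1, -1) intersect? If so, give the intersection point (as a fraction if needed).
No (intersection of containing lines falls outside at least one segment)

Parametrize and solve: t = 4/3, s = 2/3. At least one of these is outside [0, 1], so the segments do not intersect.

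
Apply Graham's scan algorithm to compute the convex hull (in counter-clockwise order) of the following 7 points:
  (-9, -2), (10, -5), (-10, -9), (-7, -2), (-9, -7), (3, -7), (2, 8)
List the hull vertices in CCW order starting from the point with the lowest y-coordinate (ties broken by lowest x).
Hull (CCW) = [(-10, -9), (3, -7), (10, -5), (2, 8), (-9, -2)]

Graham scan procedure:
  1. Find the pivot p₀ = point with lowest y (tie → lowest x): (-10, -9).
  2. Sort the remaining points by polar angle around p₀.
  3. Walk through sorted points, maintaining a stack; pop the top while the last three entries make a non-left turn (cross product ≤ 0).
  4. Final stack is the convex hull in CCW order: (-10, -9), (3, -7), (10, -5), (2, 8), (-9, -2).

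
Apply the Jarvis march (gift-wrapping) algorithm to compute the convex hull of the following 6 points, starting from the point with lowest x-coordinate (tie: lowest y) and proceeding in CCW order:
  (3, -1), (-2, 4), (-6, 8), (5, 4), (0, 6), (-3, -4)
Hull (CCW) = [(-6, 8), (-3, -4), (3, -1), (5, 4), (0, 6)]

Jarvis march: at each step, from the current hull vertex p, select the next vertex q as the point such that every other point lies strictly to the left of (or on) the directed line p → q. (Equivalently: for every other point r, the cross product (q − p) × (r − p) ≥ 0.)
Starting point (lowest x, tie lowest y): (-6, 8). Wrap until returning to start. Resulting hull: (-6, 8), (-3, -4), (3, -1), (5, 4), (0, 6).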